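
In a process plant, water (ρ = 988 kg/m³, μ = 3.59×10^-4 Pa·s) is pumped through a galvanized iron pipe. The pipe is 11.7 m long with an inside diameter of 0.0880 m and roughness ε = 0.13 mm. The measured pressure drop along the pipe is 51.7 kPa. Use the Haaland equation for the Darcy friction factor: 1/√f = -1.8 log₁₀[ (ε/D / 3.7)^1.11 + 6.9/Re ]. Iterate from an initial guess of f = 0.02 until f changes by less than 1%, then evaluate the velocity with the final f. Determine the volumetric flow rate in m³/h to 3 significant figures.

Rearranging Darcy-Weisbach: V = √(2·ΔP·D/(f·L·ρ)). With ε/D = 0.00013/0.088 = 0.00148, iterate starting from f = 0.02:
  f = 0.02 → V = √(2·5.17e+04·0.088/(0.02·11.7·988)) = 6.274 m/s; Re = ρVD/μ = 1.519e+06; f → 0.02182
  f = 0.02182 → V = 6.006 m/s; Re = 1.455e+06; f → 0.02182
Converged (Δf/f < 1%). With the final f = 0.02182: V = √(2·5.17e+04·0.088/(0.02182·11.7·988)) = 6.006 m/s.
Q = V·A = 6.006·(π/4·0.088²) = 0.03653 m³/s = 131 m³/h.

Q ≈ 131 m³/h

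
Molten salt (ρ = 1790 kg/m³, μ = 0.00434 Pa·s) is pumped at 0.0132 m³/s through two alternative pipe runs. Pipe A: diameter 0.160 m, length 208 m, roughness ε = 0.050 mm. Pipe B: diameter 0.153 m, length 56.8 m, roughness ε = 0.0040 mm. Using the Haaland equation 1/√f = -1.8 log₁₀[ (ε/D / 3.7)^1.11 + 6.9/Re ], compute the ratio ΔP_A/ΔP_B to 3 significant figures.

Pipe A: V = Q/A = 0.0132/0.02011 = 0.6565 m/s; Re = 4.332e+04; ε/D = 0.000313; Haaland → f = 0.02227; ΔP_A = f(L/D)(ρV²/2) = 1.117e+04 Pa.
Pipe B: V = Q/A = 0.0132/0.01839 = 0.718 m/s; Re = 4.531e+04; ε/D = 2.61e-05; Haaland → f = 0.02124; ΔP_B = f(L/D)(ρV²/2) = 3638 Pa.
ΔP_A/ΔP_B = 1.117e+04/3638 = 3.07.

ΔP_A/ΔP_B ≈ 3.07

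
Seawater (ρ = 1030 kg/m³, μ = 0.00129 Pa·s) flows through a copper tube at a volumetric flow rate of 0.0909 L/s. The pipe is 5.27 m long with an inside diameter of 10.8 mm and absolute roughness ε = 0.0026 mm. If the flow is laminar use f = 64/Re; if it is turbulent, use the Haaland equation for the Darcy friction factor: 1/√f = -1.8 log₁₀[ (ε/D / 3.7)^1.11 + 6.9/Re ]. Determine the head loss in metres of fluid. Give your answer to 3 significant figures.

Q = 0.0909 L/s = 0.0909/1000 = 9.09e-05 m³/s.
Cross-sectional area A = πD²/4 = π(0.0108)²/4 = 9.161e-05 m²; mean velocity V = Q/A = 9.09e-05/9.161e-05 = 0.9923 m/s.
Reynolds number Re = ρVD/μ = 1030 · 0.9923 · 0.0108 / 0.00129 = 8557.
Re > 4000 → turbulent. Relative roughness ε/D = 2.6e-06/0.0108 = 0.000241. Haaland: 1/√f = -1.8 log₁₀[(0.000241/3.7)^1.11 + 6.9/8557] = -1.8 log₁₀[2.25e-05 + 0.000806] = 5.547, so f = 0.0325.
Darcy-Weisbach: ΔP = f(L/D)(ρV²/2) = 0.0325·(5.27/0.0108)·(1030·0.9923²/2) = 0.0325·488·507.1 = 8042 Pa.
Head loss h_f = ΔP/(ρg) = 8042/(1030·9.81) = 0.796 m.

h_f ≈ 0.796 m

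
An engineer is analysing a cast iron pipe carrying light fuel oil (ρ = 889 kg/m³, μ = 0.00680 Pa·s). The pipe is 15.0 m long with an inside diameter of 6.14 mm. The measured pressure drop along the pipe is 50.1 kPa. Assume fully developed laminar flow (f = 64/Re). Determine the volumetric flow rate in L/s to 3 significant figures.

For laminar flow, f = 64/Re with Re = ρVD/μ, so Darcy-Weisbach reduces to ΔP = 32μLV/D². Solving for V: V = ΔP·D²/(32μL) = 5.01e+04·(0.00614)²/(32·0.0068·15) = 0.5787 m/s.
Check: Re = ρVD/μ = 889·0.5787·0.00614/0.0068 = 464.5 < 2300, so the laminar assumption holds.
Q = V·A = 0.5787·(π/4·0.00614²) = 1.713e-05 m³/s = 0.0171 L/s.

Q ≈ 0.0171 L/s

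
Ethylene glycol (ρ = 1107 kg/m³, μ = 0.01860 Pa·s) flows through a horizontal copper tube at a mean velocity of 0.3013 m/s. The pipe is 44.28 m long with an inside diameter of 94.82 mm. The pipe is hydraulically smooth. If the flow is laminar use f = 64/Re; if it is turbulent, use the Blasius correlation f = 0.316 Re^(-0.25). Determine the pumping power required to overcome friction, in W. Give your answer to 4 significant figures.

P ≈ 1.879 W

Reynolds number Re = ρVD/μ = 1107 · 0.3013 · 0.09482 / 0.0186 = 1700.
Re < 2300 → laminar flow, so f = 64/Re = 64/1700 = 0.03764 (the turbulent correlation is not needed).
Darcy-Weisbach: ΔP = f(L/D)(ρV²/2) = 0.03764·(44.28/0.09482)·(1107·0.3013²/2) = 0.03764·467·50.25 = 883.2 Pa.
Q = V·A = 0.3013·0.007061 = 0.002128 m³/s.
Pumping power P = QΔP = 0.002128·883.2 = 1.8791 W = 1.879 W.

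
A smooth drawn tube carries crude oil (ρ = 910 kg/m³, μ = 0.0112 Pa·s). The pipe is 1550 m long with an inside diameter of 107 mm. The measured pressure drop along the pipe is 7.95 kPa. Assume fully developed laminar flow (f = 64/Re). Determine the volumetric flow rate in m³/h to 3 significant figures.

For laminar flow, f = 64/Re with Re = ρVD/μ, so Darcy-Weisbach reduces to ΔP = 32μLV/D². Solving for V: V = ΔP·D²/(32μL) = 7950·(0.107)²/(32·0.0112·1550) = 0.1638 m/s.
Check: Re = ρVD/μ = 910·0.1638·0.107/0.0112 = 1424 < 2300, so the laminar assumption holds.
Q = V·A = 0.1638·(π/4·0.107²) = 0.001473 m³/s = 5.30 m³/h.

Q ≈ 5.30 m³/h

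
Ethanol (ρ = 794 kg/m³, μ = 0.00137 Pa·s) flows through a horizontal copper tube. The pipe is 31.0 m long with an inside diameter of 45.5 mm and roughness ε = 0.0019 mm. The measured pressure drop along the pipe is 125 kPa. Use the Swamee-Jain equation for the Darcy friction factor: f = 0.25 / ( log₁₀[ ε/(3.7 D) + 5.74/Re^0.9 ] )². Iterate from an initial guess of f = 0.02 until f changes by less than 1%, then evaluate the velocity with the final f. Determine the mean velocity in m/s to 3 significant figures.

V ≈ 5.21 m/s

Rearranging Darcy-Weisbach: V = √(2·ΔP·D/(f·L·ρ)). With ε/D = 1.9e-06/0.0455 = 4.18e-05, iterate starting from f = 0.02:
  f = 0.02 → V = √(2·1.25e+05·0.0455/(0.02·31·794)) = 4.807 m/s; Re = ρVD/μ = 1.268e+05; f → 0.0173
  f = 0.0173 → V = 5.169 m/s; Re = 1.363e+05; f → 0.01706
  f = 0.01706 → V = 5.204 m/s; Re = 1.372e+05; f → 0.01704
Converged (Δf/f < 1%). With the final f = 0.01704: V = √(2·1.25e+05·0.0455/(0.01704·31·794)) = 5.208 m/s.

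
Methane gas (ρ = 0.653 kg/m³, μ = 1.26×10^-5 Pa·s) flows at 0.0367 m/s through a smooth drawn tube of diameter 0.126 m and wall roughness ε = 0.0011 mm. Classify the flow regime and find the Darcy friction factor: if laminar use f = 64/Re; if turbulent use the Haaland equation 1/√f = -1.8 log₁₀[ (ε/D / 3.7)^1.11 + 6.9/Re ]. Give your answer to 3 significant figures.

f ≈ 0.267

Re = ρVD/μ = 0.653·0.0367·0.126/1.26e-05 = 239.7.
Re < 2300 → laminar, so f = 64/Re = 0.2671 (roughness is irrelevant in laminar flow).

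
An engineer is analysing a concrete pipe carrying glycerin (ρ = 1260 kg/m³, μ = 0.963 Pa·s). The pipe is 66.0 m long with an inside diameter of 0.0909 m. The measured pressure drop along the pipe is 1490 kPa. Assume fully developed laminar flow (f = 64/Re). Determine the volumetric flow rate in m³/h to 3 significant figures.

Q ≈ 141 m³/h

For laminar flow, f = 64/Re with Re = ρVD/μ, so Darcy-Weisbach reduces to ΔP = 32μLV/D². Solving for V: V = ΔP·D²/(32μL) = 1.49e+06·(0.0909)²/(32·0.963·66) = 6.053 m/s.
Check: Re = ρVD/μ = 1260·6.053·0.0909/0.963 = 719.9 < 2300, so the laminar assumption holds.
Q = V·A = 6.053·(π/4·0.0909²) = 0.03928 m³/s = 141 m³/h.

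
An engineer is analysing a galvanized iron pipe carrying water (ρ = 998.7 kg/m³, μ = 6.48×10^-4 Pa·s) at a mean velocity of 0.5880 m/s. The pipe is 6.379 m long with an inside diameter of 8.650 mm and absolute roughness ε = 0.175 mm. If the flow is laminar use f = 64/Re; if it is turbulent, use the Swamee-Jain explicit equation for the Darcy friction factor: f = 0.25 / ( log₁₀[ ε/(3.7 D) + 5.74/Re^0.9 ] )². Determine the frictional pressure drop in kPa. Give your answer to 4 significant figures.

ΔP ≈ 6.958 kPa

Reynolds number Re = ρVD/μ = 998.7 · 0.588 · 0.00865 / 0.000648 = 7839.
Re > 4000 → turbulent. Relative roughness ε/D = 0.000175/0.00865 = 0.0202. Swamee-Jain: f = 0.25/(log₁₀[0.0202/3.7 + 5.74/7839^0.9])² = 0.25/(log₁₀[0.00547 + 0.0018])² = 0.25/(-2.139)² = 0.05465.
Darcy-Weisbach: ΔP = f(L/D)(ρV²/2) = 0.05465·(6.379/0.00865)·(998.7·0.588²/2) = 0.05465·737.5·172.6 = 6958 Pa.
ΔP = 6958 Pa = 6.958 kPa.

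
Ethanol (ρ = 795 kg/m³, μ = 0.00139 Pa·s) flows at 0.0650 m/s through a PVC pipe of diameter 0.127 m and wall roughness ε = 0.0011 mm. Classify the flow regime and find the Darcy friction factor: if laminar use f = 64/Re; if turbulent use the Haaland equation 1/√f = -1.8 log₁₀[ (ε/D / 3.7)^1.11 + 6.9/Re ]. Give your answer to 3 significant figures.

Re = ρVD/μ = 795·0.065·0.127/0.00139 = 4721.
Re > 4000 → turbulent. ε/D = 1.1e-06/0.127 = 8.66e-06; Haaland: 1/√f = -1.8 log₁₀[5.62e-07 + 0.00146] = 5.103, so f = 0.0384.

f ≈ 0.0384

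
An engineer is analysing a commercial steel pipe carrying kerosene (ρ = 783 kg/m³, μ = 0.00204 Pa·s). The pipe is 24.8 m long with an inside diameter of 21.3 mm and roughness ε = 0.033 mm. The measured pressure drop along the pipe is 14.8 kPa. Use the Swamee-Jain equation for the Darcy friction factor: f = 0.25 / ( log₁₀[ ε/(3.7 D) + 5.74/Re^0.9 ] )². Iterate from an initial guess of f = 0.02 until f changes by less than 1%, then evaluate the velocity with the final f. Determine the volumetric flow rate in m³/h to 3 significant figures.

Q ≈ 1.23 m³/h

Rearranging Darcy-Weisbach: V = √(2·ΔP·D/(f·L·ρ)). With ε/D = 3.3e-05/0.0213 = 0.00155, iterate starting from f = 0.02:
  f = 0.02 → V = √(2·1.48e+04·0.0213/(0.02·24.8·783)) = 1.274 m/s; Re = ρVD/μ = 1.042e+04; f → 0.03323
  f = 0.03323 → V = 0.9884 m/s; Re = 8081; f → 0.03521
  f = 0.03521 → V = 0.9602 m/s; Re = 7850; f → 0.03546
Converged (Δf/f < 1%). With the final f = 0.03546: V = √(2·1.48e+04·0.0213/(0.03546·24.8·783)) = 0.9569 m/s.
Q = V·A = 0.9569·(π/4·0.0213²) = 0.000341 m³/s = 1.23 m³/h.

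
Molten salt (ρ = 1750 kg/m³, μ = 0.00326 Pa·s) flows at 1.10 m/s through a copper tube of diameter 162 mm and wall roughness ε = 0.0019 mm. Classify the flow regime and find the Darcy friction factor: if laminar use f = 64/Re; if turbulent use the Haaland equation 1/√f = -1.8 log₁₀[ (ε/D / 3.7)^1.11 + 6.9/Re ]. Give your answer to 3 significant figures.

f ≈ 0.0180

Re = ρVD/μ = 1750·1.1·0.162/0.00326 = 9.566e+04.
Re > 4000 → turbulent. ε/D = 1.9e-06/0.162 = 1.17e-05; Haaland: 1/√f = -1.8 log₁₀[7.87e-07 + 7.21e-05] = 7.447, so f = 0.01803.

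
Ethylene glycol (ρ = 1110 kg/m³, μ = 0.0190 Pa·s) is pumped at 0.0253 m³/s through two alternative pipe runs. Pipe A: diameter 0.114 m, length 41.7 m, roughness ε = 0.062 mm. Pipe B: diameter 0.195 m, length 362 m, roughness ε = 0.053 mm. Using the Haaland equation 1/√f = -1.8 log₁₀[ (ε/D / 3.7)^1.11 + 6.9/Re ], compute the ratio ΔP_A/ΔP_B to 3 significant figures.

ΔP_A/ΔP_B ≈ 1.50

Pipe A: V = Q/A = 0.0253/0.01021 = 2.479 m/s; Re = 1.651e+04; ε/D = 0.000544; Haaland → f = 0.02792; ΔP_A = f(L/D)(ρV²/2) = 3.483e+04 Pa.
Pipe B: V = Q/A = 0.0253/0.02986 = 0.8472 m/s; Re = 9651; ε/D = 0.000272; Haaland → f = 0.0315; ΔP_B = f(L/D)(ρV²/2) = 2.329e+04 Pa.
ΔP_A/ΔP_B = 3.483e+04/2.329e+04 = 1.50.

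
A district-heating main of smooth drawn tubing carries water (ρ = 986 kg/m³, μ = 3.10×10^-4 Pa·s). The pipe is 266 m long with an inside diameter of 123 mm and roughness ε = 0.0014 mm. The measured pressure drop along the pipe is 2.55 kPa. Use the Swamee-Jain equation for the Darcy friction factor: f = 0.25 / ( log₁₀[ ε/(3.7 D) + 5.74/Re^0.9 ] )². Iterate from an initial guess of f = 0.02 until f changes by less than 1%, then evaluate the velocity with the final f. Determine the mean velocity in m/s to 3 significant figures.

V ≈ 0.380 m/s

Rearranging Darcy-Weisbach: V = √(2·ΔP·D/(f·L·ρ)). With ε/D = 1.4e-06/0.123 = 1.14e-05, iterate starting from f = 0.02:
  f = 0.02 → V = √(2·2550·0.123/(0.02·266·986)) = 0.3458 m/s; Re = ρVD/μ = 1.353e+05; f → 0.01687
  f = 0.01687 → V = 0.3765 m/s; Re = 1.473e+05; f → 0.01659
  f = 0.01659 → V = 0.3797 m/s; Re = 1.486e+05; f → 0.01656
Converged (Δf/f < 1%). With the final f = 0.01656: V = √(2·2550·0.123/(0.01656·266·986)) = 0.38 m/s.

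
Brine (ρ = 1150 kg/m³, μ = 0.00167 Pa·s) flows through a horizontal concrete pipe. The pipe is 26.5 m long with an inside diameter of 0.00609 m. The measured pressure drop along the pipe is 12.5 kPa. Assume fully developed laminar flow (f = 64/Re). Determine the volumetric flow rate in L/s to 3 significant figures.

Q ≈ 0.00954 L/s

For laminar flow, f = 64/Re with Re = ρVD/μ, so Darcy-Weisbach reduces to ΔP = 32μLV/D². Solving for V: V = ΔP·D²/(32μL) = 1.25e+04·(0.00609)²/(32·0.00167·26.5) = 0.3274 m/s.
Check: Re = ρVD/μ = 1150·0.3274·0.00609/0.00167 = 1373 < 2300, so the laminar assumption holds.
Q = V·A = 0.3274·(π/4·0.00609²) = 9.536e-06 m³/s = 0.00954 L/s.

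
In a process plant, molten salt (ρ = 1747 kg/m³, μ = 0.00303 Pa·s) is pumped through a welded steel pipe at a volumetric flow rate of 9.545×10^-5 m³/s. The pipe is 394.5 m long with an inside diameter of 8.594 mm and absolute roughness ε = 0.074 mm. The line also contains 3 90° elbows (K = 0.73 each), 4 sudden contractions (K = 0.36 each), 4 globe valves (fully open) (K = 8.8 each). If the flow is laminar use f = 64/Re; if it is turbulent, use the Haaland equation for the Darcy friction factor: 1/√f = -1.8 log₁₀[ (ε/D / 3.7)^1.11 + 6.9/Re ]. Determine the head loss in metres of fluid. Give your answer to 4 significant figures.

h_f ≈ 275.5 m

Cross-sectional area A = πD²/4 = π(0.008594)²/4 = 5.801e-05 m²; mean velocity V = Q/A = 9.545e-05/5.801e-05 = 1.645 m/s.
Reynolds number Re = ρVD/μ = 1747 · 1.645 · 0.008594 / 0.00303 = 8153.
Re > 4000 → turbulent. Relative roughness ε/D = 7.4e-05/0.008594 = 0.00861. Haaland: 1/√f = -1.8 log₁₀[(0.00861/3.7)^1.11 + 6.9/8153] = -1.8 log₁₀[0.00119 + 0.000846] = 4.842, so f = 0.04265.
Total minor-loss coefficient ΣK = 3·0.73 + 4·0.36 + 4·8.8 = 38.8.
ΔP = [f·L/D + ΣK]·(ρV²/2) = [0.04265·394.5/0.008594 + 38.8]·(1747·1.645²/2) = [1958 + 38.8]·2365 = 4.722e+06 Pa.
Head loss h_f = ΔP/(ρg) = 4.722e+06/(1747·9.81) = 275.5 m.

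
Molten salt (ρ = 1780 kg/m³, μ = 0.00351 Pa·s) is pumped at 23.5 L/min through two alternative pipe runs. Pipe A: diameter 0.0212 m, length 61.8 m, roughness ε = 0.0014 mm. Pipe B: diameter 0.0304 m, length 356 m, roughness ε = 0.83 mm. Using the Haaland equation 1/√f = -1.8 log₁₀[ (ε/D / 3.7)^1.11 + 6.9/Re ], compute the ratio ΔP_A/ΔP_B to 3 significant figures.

Pipe A: V = Q/A = 0.0003917/0.000353 = 1.11 m/s; Re = 1.193e+04; ε/D = 6.6e-05; Haaland → f = 0.02951; ΔP_A = f(L/D)(ρV²/2) = 9.427e+04 Pa.
Pipe B: V = Q/A = 0.0003917/0.0007258 = 0.5396 m/s; Re = 8319; ε/D = 0.0273; Haaland → f = 0.05886; ΔP_B = f(L/D)(ρV²/2) = 1.786e+05 Pa.
ΔP_A/ΔP_B = 9.427e+04/1.786e+05 = 0.528.

ΔP_A/ΔP_B ≈ 0.528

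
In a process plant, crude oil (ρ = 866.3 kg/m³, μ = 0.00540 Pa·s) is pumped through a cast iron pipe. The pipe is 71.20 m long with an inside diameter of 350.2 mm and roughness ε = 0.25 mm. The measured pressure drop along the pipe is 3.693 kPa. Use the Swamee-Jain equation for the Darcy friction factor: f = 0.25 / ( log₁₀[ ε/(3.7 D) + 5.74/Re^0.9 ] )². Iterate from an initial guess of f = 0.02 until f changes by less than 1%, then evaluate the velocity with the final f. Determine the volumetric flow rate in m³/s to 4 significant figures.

Q ≈ 0.1332 m³/s

Rearranging Darcy-Weisbach: V = √(2·ΔP·D/(f·L·ρ)). With ε/D = 0.00025/0.3502 = 0.000714, iterate starting from f = 0.02:
  f = 0.02 → V = √(2·3693·0.3502/(0.02·71.2·866.3)) = 1.448 m/s; Re = ρVD/μ = 8.135e+04; f → 0.02181
  f = 0.02181 → V = 1.387 m/s; Re = 7.79e+04; f → 0.02193
Converged (Δf/f < 1%). With the final f = 0.02193: V = √(2·3693·0.3502/(0.02193·71.2·866.3)) = 1.383 m/s.
Q = V·A = 1.383·(π/4·0.3502²) = 0.1332 m³/s = 0.1332 m³/s.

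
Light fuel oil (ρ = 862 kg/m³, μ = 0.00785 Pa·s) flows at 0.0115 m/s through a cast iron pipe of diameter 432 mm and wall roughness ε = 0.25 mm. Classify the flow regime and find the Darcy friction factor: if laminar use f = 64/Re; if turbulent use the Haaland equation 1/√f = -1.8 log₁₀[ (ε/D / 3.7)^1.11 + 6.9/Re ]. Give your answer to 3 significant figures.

f ≈ 0.117

Re = ρVD/μ = 862·0.0115·0.432/0.00785 = 545.5.
Re < 2300 → laminar, so f = 64/Re = 0.1173 (roughness is irrelevant in laminar flow).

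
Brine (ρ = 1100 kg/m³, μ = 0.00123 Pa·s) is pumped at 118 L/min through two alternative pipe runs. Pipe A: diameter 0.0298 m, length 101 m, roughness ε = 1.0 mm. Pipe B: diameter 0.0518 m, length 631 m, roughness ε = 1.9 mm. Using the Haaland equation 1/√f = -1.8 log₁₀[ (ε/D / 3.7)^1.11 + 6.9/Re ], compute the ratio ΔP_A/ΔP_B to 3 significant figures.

Pipe A: V = Q/A = 0.001967/0.0006975 = 2.82 m/s; Re = 7.515e+04; ε/D = 0.0336; Haaland → f = 0.06044; ΔP_A = f(L/D)(ρV²/2) = 8.958e+05 Pa.
Pipe B: V = Q/A = 0.001967/0.002107 = 0.9332 m/s; Re = 4.323e+04; ε/D = 0.0367; Haaland → f = 0.06304; ΔP_B = f(L/D)(ρV²/2) = 3.678e+05 Pa.
ΔP_A/ΔP_B = 8.958e+05/3.678e+05 = 2.44.

ΔP_A/ΔP_B ≈ 2.44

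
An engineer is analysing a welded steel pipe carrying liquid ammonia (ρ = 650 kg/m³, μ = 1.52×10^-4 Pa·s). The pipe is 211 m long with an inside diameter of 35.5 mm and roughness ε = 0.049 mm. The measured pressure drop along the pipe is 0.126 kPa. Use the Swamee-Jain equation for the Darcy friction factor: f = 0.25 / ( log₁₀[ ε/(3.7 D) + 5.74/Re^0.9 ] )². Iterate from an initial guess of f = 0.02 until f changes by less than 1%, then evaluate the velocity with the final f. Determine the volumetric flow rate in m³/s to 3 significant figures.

Rearranging Darcy-Weisbach: V = √(2·ΔP·D/(f·L·ρ)). With ε/D = 4.9e-05/0.0355 = 0.00138, iterate starting from f = 0.02:
  f = 0.02 → V = √(2·126·0.0355/(0.02·211·650)) = 0.05711 m/s; Re = ρVD/μ = 8670; f → 0.03439
  f = 0.03439 → V = 0.04355 m/s; Re = 6612; f → 0.03675
  f = 0.03675 → V = 0.04213 m/s; Re = 6395; f → 0.03707
Converged (Δf/f < 1%). With the final f = 0.03707: V = √(2·126·0.0355/(0.03707·211·650)) = 0.04195 m/s.
Q = V·A = 0.04195·(π/4·0.0355²) = 4.152e-05 m³/s = 4.15×10^-5 m³/s.

Q ≈ 4.15×10^-5 m³/s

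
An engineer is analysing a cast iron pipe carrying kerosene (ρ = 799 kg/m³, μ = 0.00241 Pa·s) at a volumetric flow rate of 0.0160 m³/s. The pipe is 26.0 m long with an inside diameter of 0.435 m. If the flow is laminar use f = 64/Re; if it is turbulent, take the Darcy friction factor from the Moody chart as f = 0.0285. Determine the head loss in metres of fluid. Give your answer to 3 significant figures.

h_f ≈ 0.00101 m

Cross-sectional area A = πD²/4 = π(0.435)²/4 = 0.1486 m²; mean velocity V = Q/A = 0.016/0.1486 = 0.1077 m/s.
Reynolds number Re = ρVD/μ = 799 · 0.1077 · 0.435 / 0.00241 = 1.553e+04.
Re > 4000 → turbulent; use the Moody-chart value f = 0.0285.
Darcy-Weisbach: ΔP = f(L/D)(ρV²/2) = 0.0285·(26/0.435)·(799·0.1077²/2) = 0.0285·59.77·4.63 = 7.888 Pa.
Head loss h_f = ΔP/(ρg) = 7.888/(799·9.81) = 0.00101 m.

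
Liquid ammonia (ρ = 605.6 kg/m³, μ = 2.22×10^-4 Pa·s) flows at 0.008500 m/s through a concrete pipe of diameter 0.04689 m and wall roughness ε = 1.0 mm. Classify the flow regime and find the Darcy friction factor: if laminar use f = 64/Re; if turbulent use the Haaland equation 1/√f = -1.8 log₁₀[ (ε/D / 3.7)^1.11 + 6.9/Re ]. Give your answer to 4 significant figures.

Re = ρVD/μ = 605.6·0.0085·0.04689/0.000222 = 1087.
Re < 2300 → laminar, so f = 64/Re = 0.05886 (roughness is irrelevant in laminar flow).

f ≈ 0.05886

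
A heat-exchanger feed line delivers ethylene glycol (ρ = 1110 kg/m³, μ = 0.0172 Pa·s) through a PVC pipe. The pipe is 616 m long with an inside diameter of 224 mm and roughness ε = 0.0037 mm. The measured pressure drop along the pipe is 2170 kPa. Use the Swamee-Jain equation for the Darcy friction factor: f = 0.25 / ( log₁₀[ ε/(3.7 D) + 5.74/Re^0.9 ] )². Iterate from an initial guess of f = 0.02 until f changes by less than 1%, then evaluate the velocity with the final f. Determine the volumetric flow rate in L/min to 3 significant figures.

Rearranging Darcy-Weisbach: V = √(2·ΔP·D/(f·L·ρ)). With ε/D = 3.7e-06/0.224 = 1.65e-05, iterate starting from f = 0.02:
  f = 0.02 → V = √(2·2.17e+06·0.224/(0.02·616·1110)) = 8.431 m/s; Re = ρVD/μ = 1.219e+05; f → 0.01726
  f = 0.01726 → V = 9.076 m/s; Re = 1.312e+05; f → 0.01701
  f = 0.01701 → V = 9.143 m/s; Re = 1.322e+05; f → 0.01698
Converged (Δf/f < 1%). With the final f = 0.01698: V = √(2·2.17e+06·0.224/(0.01698·616·1110)) = 9.149 m/s.
Q = V·A = 9.149·(π/4·0.224²) = 0.3606 m³/s = 21600 L/min.

Q ≈ 21600 L/min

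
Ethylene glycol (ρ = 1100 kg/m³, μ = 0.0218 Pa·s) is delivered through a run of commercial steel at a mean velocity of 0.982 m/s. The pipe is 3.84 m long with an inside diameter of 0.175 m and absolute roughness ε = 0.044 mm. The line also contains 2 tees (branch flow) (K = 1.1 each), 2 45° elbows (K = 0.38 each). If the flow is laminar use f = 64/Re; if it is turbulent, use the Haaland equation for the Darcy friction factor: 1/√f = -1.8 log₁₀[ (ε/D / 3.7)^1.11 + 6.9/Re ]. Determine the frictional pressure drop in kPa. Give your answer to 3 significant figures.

Reynolds number Re = ρVD/μ = 1100 · 0.982 · 0.175 / 0.0218 = 8671.
Re > 4000 → turbulent. Relative roughness ε/D = 4.4e-05/0.175 = 0.000251. Haaland: 1/√f = -1.8 log₁₀[(0.000251/3.7)^1.11 + 6.9/8671] = -1.8 log₁₀[2.36e-05 + 0.000796] = 5.556, so f = 0.0324.
Total minor-loss coefficient ΣK = 2·1.1 + 2·0.38 = 2.96.
ΔP = [f·L/D + ΣK]·(ρV²/2) = [0.0324·3.84/0.175 + 2.96]·(1100·0.982²/2) = [0.7109 + 2.96]·530.4 = 1947 Pa.
ΔP = 1947 Pa = 1.95 kPa.

ΔP ≈ 1.95 kPa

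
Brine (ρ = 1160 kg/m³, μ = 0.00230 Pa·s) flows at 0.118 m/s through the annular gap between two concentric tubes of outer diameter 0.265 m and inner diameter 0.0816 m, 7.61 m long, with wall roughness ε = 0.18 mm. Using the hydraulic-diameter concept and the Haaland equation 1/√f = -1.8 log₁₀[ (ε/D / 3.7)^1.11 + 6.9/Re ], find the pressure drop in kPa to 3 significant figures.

ΔP ≈ 0.0105 kPa

Hydraulic diameter D_h = 4A/P = D_o - D_i = 0.265 - 0.0816 = 0.1834 m.
Re = ρVD_h/μ = 1160·0.118·0.1834/0.0023 = 1.091e+04.
ε/D_h = 0.00018/0.1834 = 0.000981; Haaland gives 1/√f = -1.8 log₁₀[0.000107+0.000632] = 5.636, so f = 0.03148.
ΔP = f(L/D_h)(ρV²/2) = 0.03148·7.61/0.1834·8.076 = 10.55 Pa.
ΔP = 0.0105 kPa.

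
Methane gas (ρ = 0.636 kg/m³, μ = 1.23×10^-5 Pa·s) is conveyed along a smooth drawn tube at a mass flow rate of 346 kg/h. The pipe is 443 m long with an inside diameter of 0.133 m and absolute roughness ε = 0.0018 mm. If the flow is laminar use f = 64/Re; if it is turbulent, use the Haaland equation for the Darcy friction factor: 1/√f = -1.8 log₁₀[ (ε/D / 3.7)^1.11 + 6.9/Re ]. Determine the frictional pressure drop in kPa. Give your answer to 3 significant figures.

ΔP ≈ 2.38 kPa

ṁ = 346 kg/h = 346/3600 = 0.09611 kg/s.
A = πD²/4 = π(0.133)²/4 = 0.01389 m²; mean velocity V = ṁ/(ρA) = 0.09611/(0.636 · 0.01389) = 10.88 m/s.
Reynolds number Re = ρVD/μ = 0.636 · 10.88 · 0.133 / 1.23e-05 = 7.48e+04.
Re > 4000 → turbulent. Relative roughness ε/D = 1.8e-06/0.133 = 1.35e-05. Haaland: 1/√f = -1.8 log₁₀[(1.35e-05/3.7)^1.11 + 6.9/7.48e+04] = -1.8 log₁₀[9.23e-07 + 9.22e-05] = 7.255, so f = 0.019.
Darcy-Weisbach: ΔP = f(L/D)(ρV²/2) = 0.019·(443/0.133)·(0.636·10.88²/2) = 0.019·3331·37.62 = 2381 Pa.
ΔP = 2381 Pa = 2.38 kPa.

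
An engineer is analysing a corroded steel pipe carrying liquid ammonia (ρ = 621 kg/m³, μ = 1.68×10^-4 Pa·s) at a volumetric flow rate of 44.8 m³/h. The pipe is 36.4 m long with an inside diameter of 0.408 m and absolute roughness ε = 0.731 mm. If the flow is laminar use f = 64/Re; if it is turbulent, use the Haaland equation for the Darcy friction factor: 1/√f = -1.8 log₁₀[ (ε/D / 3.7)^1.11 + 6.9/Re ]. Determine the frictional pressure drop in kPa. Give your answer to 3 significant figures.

Q = 44.8 m³/h = 44.8/3600 = 0.01244 m³/s.
Cross-sectional area A = πD²/4 = π(0.408)²/4 = 0.1307 m²; mean velocity V = Q/A = 0.01244/0.1307 = 0.09518 m/s.
Reynolds number Re = ρVD/μ = 621 · 0.09518 · 0.408 / 0.000168 = 1.436e+05.
Re > 4000 → turbulent. Relative roughness ε/D = 0.000731/0.408 = 0.00179. Haaland: 1/√f = -1.8 log₁₀[(0.00179/3.7)^1.11 + 6.9/1.436e+05] = -1.8 log₁₀[0.000209 + 4.81e-05] = 6.462, so f = 0.02395.
Darcy-Weisbach: ΔP = f(L/D)(ρV²/2) = 0.02395·(36.4/0.408)·(621·0.09518²/2) = 0.02395·89.22·2.813 = 6.011 Pa.
ΔP = 6.011 Pa = 0.00601 kPa.

ΔP ≈ 0.00601 kPa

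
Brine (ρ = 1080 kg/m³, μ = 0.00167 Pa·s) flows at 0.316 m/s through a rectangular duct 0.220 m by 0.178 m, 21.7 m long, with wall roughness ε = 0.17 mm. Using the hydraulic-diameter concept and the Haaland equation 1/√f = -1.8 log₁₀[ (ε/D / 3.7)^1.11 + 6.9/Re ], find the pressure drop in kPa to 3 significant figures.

Hydraulic diameter D_h = 4A/P = 4·(0.22·0.178)/(2·(0.22+0.178)) = 0.1566/0.796 = 0.1968 m.
Re = ρVD_h/μ = 1080·0.316·0.1968/0.00167 = 4.021e+04.
ε/D_h = 0.00017/0.1968 = 0.000864; Haaland gives 1/√f = -1.8 log₁₀[9.31e-05+0.000172] = 6.439, so f = 0.02412.
ΔP = f(L/D_h)(ρV²/2) = 0.02412·21.7/0.1968·53.92 = 143.4 Pa.
ΔP = 0.143 kPa.

ΔP ≈ 0.143 kPa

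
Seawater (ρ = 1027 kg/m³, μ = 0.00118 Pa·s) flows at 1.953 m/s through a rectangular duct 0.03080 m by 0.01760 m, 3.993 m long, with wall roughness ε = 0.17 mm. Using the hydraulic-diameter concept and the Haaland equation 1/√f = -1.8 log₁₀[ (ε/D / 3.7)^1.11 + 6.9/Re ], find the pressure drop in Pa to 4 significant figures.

Hydraulic diameter D_h = 4A/P = 4·(0.0308·0.0176)/(2·(0.0308+0.0176)) = 0.002168/0.0968 = 0.0224 m.
Re = ρVD_h/μ = 1027·1.953·0.0224/0.00118 = 3.807e+04.
ε/D_h = 0.00017/0.0224 = 0.00759; Haaland gives 1/√f = -1.8 log₁₀[0.00104+0.000181] = 5.245, so f = 0.03635.
ΔP = f(L/D_h)(ρV²/2) = 0.03635·3.993/0.0224·1959 = 1.269e+04 Pa.

ΔP ≈ 12690 Pa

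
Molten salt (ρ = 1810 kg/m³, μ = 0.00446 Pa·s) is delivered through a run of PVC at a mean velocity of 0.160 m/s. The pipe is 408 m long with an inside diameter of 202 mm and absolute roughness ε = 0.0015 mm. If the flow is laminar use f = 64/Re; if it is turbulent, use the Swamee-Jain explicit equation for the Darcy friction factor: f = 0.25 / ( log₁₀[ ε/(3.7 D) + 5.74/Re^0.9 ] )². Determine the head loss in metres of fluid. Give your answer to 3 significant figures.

h_f ≈ 0.0759 m

Reynolds number Re = ρVD/μ = 1810 · 0.16 · 0.202 / 0.00446 = 1.312e+04.
Re > 4000 → turbulent. Relative roughness ε/D = 1.5e-06/0.202 = 7.43e-06. Swamee-Jain: f = 0.25/(log₁₀[7.43e-06/3.7 + 5.74/1.312e+04^0.9])² = 0.25/(log₁₀[2.01e-06 + 0.00113])² = 0.25/(-2.946)² = 0.0288.
Darcy-Weisbach: ΔP = f(L/D)(ρV²/2) = 0.0288·(408/0.202)·(1810·0.16²/2) = 0.0288·2020·23.17 = 1348 Pa.
Head loss h_f = ΔP/(ρg) = 1348/(1810·9.81) = 0.0759 m.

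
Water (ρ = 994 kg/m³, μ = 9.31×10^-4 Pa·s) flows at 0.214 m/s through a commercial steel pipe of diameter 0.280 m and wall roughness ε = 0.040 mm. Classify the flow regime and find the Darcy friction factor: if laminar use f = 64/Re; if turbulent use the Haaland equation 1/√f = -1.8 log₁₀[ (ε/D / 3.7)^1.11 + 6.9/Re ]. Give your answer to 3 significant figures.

f ≈ 0.0201

Re = ρVD/μ = 994·0.214·0.28/0.000931 = 6.397e+04.
Re > 4000 → turbulent. ε/D = 4e-05/0.28 = 0.000143; Haaland: 1/√f = -1.8 log₁₀[1.26e-05 + 0.000108] = 7.054, so f = 0.02009.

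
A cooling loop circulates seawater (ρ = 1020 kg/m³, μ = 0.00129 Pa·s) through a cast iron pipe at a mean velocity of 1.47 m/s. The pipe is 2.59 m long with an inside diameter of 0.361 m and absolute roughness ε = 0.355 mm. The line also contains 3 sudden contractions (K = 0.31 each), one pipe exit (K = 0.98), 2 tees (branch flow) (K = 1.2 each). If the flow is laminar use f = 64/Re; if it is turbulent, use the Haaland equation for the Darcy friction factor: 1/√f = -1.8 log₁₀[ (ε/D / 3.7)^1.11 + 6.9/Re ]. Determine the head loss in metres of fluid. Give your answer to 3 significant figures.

h_f ≈ 0.491 m

Reynolds number Re = ρVD/μ = 1020 · 1.47 · 0.361 / 0.00129 = 4.196e+05.
Re > 4000 → turbulent. Relative roughness ε/D = 0.000355/0.361 = 0.000983. Haaland: 1/√f = -1.8 log₁₀[(0.000983/3.7)^1.11 + 6.9/4.196e+05] = -1.8 log₁₀[0.000107 + 1.64e-05] = 7.032, so f = 0.02022.
Total minor-loss coefficient ΣK = 3·0.31 + 1·0.98 + 2·1.2 = 4.31.
ΔP = [f·L/D + ΣK]·(ρV²/2) = [0.02022·2.59/0.361 + 4.31]·(1020·1.47²/2) = [0.1451 + 4.31]·1102 = 4910 Pa.
Head loss h_f = ΔP/(ρg) = 4910/(1020·9.81) = 0.491 m.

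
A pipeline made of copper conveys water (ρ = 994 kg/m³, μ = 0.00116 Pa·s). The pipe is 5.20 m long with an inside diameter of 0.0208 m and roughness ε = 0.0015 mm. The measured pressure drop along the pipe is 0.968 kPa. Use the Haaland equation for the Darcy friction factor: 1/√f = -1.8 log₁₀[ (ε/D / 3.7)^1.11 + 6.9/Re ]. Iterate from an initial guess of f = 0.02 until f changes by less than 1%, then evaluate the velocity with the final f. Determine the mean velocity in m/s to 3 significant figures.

Rearranging Darcy-Weisbach: V = √(2·ΔP·D/(f·L·ρ)). With ε/D = 1.5e-06/0.0208 = 7.21e-05, iterate starting from f = 0.02:
  f = 0.02 → V = √(2·968·0.0208/(0.02·5.2·994)) = 0.6241 m/s; Re = ρVD/μ = 1.112e+04; f → 0.03008
  f = 0.03008 → V = 0.5089 m/s; Re = 9071; f → 0.0318
  f = 0.0318 → V = 0.495 m/s; Re = 8822; f → 0.03205
Converged (Δf/f < 1%). With the final f = 0.03205: V = √(2·968·0.0208/(0.03205·5.2·994)) = 0.4931 m/s.

V ≈ 0.493 m/s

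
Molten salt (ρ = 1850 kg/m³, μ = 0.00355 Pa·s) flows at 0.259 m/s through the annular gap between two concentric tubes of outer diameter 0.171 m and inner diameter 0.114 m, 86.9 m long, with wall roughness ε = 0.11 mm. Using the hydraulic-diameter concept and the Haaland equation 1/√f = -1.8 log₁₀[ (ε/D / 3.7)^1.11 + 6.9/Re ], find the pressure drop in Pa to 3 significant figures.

Hydraulic diameter D_h = 4A/P = D_o - D_i = 0.171 - 0.114 = 0.057 m.
Re = ρVD_h/μ = 1850·0.259·0.057/0.00355 = 7693.
ε/D_h = 0.00011/0.057 = 0.00193; Haaland gives 1/√f = -1.8 log₁₀[0.000227+0.000897] = 5.309, so f = 0.03548.
ΔP = f(L/D_h)(ρV²/2) = 0.03548·86.9/0.057·62.05 = 3357 Pa.

ΔP ≈ 3360 Pa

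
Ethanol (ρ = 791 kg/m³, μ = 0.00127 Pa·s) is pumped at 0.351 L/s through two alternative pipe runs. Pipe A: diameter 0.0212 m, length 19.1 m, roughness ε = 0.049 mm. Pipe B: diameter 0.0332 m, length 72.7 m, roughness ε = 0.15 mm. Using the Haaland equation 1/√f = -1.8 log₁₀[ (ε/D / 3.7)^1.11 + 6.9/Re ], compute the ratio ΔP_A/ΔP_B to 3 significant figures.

ΔP_A/ΔP_B ≈ 2.10

Pipe A: V = Q/A = 0.000351/0.000353 = 0.9944 m/s; Re = 1.313e+04; ε/D = 0.00231; Haaland → f = 0.03221; ΔP_A = f(L/D)(ρV²/2) = 1.135e+04 Pa.
Pipe B: V = Q/A = 0.000351/0.0008657 = 0.4055 m/s; Re = 8384; ε/D = 0.00452; Haaland → f = 0.03795; ΔP_B = f(L/D)(ρV²/2) = 5403 Pa.
ΔP_A/ΔP_B = 1.135e+04/5403 = 2.10.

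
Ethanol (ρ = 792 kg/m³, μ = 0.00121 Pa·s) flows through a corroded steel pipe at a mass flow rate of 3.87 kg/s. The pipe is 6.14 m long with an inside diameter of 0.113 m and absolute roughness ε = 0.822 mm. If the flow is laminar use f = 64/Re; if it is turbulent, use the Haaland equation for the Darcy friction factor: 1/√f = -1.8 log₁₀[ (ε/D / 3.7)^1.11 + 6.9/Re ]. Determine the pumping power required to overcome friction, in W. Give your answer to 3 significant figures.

A = πD²/4 = π(0.113)²/4 = 0.01003 m²; mean velocity V = ṁ/(ρA) = 3.87/(792 · 0.01003) = 0.4872 m/s.
Reynolds number Re = ρVD/μ = 792 · 0.4872 · 0.113 / 0.00121 = 3.604e+04.
Re > 4000 → turbulent. Relative roughness ε/D = 0.000822/0.113 = 0.00727. Haaland: 1/√f = -1.8 log₁₀[(0.00727/3.7)^1.11 + 6.9/3.604e+04] = -1.8 log₁₀[0.000991 + 0.000191] = 5.269, so f = 0.03602.
Darcy-Weisbach: ΔP = f(L/D)(ρV²/2) = 0.03602·(6.14/0.113)·(792·0.4872²/2) = 0.03602·54.34·94.01 = 184 Pa.
Q = ṁ/ρ = 3.87/792 = 0.004886 m³/s.
Pumping power P = QΔP = 0.004886·184 = 0.8990 W = 0.899 W.

P ≈ 0.899 W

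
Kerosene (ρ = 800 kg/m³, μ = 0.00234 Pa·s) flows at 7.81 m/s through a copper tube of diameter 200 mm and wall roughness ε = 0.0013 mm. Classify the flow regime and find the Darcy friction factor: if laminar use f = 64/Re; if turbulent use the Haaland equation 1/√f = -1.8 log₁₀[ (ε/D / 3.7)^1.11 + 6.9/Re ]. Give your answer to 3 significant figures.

f ≈ 0.0130

Re = ρVD/μ = 800·7.81·0.2/0.00234 = 5.34e+05.
Re > 4000 → turbulent. ε/D = 1.3e-06/0.2 = 6.5e-06; Haaland: 1/√f = -1.8 log₁₀[4.09e-07 + 1.29e-05] = 8.775, so f = 0.01299.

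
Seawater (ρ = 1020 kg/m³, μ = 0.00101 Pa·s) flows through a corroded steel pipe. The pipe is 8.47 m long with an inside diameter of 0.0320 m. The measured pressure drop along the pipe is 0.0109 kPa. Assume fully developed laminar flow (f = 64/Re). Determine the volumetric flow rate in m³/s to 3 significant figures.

For laminar flow, f = 64/Re with Re = ρVD/μ, so Darcy-Weisbach reduces to ΔP = 32μLV/D². Solving for V: V = ΔP·D²/(32μL) = 10.9·(0.032)²/(32·0.00101·8.47) = 0.04077 m/s.
Check: Re = ρVD/μ = 1020·0.04077·0.032/0.00101 = 1318 < 2300, so the laminar assumption holds.
Q = V·A = 0.04077·(π/4·0.032²) = 3.279e-05 m³/s = 3.28×10^-5 m³/s.

Q ≈ 3.28×10^-5 m³/s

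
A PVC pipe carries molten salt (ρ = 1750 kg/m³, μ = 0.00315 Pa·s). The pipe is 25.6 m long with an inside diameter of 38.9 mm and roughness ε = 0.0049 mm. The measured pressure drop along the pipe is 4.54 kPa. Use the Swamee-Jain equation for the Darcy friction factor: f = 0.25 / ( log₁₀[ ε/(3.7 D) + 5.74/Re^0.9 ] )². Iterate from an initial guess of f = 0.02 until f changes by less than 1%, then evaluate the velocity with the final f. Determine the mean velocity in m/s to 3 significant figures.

Rearranging Darcy-Weisbach: V = √(2·ΔP·D/(f·L·ρ)). With ε/D = 4.9e-06/0.0389 = 0.000126, iterate starting from f = 0.02:
  f = 0.02 → V = √(2·4540·0.0389/(0.02·25.6·1750)) = 0.6279 m/s; Re = ρVD/μ = 1.357e+04; f → 0.02878
  f = 0.02878 → V = 0.5234 m/s; Re = 1.131e+04; f → 0.03018
  f = 0.03018 → V = 0.5111 m/s; Re = 1.104e+04; f → 0.03038
Converged (Δf/f < 1%). With the final f = 0.03038: V = √(2·4540·0.0389/(0.03038·25.6·1750)) = 0.5095 m/s.

V ≈ 0.509 m/s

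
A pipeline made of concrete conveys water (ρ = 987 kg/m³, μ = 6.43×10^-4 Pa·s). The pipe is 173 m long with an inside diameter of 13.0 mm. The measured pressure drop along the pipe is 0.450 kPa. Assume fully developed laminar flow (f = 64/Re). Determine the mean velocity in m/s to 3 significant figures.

For laminar flow, f = 64/Re with Re = ρVD/μ, so Darcy-Weisbach reduces to ΔP = 32μLV/D². Solving for V: V = ΔP·D²/(32μL) = 450·(0.013)²/(32·0.000643·173) = 0.02136 m/s.
Check: Re = ρVD/μ = 987·0.02136·0.013/0.000643 = 426.3 < 2300, so the laminar assumption holds.

V ≈ 0.0214 m/s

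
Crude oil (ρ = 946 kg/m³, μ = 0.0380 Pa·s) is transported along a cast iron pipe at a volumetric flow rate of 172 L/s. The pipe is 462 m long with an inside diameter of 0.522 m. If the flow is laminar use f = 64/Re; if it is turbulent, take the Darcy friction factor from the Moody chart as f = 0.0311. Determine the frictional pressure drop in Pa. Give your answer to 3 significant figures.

ΔP ≈ 8410 Pa

Q = 172 L/s = 172/1000 = 0.172 m³/s.
Cross-sectional area A = πD²/4 = π(0.522)²/4 = 0.214 m²; mean velocity V = Q/A = 0.172/0.214 = 0.8037 m/s.
Reynolds number Re = ρVD/μ = 946 · 0.8037 · 0.522 / 0.038 = 1.044e+04.
Re > 4000 → turbulent; use the Moody-chart value f = 0.0311.
Darcy-Weisbach: ΔP = f(L/D)(ρV²/2) = 0.0311·(462/0.522)·(946·0.8037²/2) = 0.0311·885.1·305.5 = 8410 Pa.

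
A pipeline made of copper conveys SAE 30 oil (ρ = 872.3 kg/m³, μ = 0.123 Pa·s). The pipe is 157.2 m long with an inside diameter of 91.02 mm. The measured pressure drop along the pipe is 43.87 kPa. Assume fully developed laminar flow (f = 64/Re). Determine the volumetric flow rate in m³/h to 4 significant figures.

Q ≈ 13.76 m³/h

For laminar flow, f = 64/Re with Re = ρVD/μ, so Darcy-Weisbach reduces to ΔP = 32μLV/D². Solving for V: V = ΔP·D²/(32μL) = 4.387e+04·(0.09102)²/(32·0.123·157.2) = 0.5874 m/s.
Check: Re = ρVD/μ = 872.3·0.5874·0.09102/0.123 = 379.2 < 2300, so the laminar assumption holds.
Q = V·A = 0.5874·(π/4·0.09102²) = 0.003822 m³/s = 13.76 m³/h.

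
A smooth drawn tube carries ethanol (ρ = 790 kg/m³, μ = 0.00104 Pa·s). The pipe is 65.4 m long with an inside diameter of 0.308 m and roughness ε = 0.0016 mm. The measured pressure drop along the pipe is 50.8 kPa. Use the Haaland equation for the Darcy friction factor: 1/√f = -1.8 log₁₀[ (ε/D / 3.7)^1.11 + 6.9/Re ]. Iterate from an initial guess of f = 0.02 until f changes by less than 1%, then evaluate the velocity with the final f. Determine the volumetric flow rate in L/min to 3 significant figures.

Q ≈ 33600 L/min

Rearranging Darcy-Weisbach: V = √(2·ΔP·D/(f·L·ρ)). With ε/D = 1.6e-06/0.308 = 5.19e-06, iterate starting from f = 0.02:
  f = 0.02 → V = √(2·5.08e+04·0.308/(0.02·65.4·790)) = 5.503 m/s; Re = ρVD/μ = 1.288e+06; f → 0.01122
  f = 0.01122 → V = 7.349 m/s; Re = 1.719e+06; f → 0.01073
  f = 0.01073 → V = 7.513 m/s; Re = 1.758e+06; f → 0.01069
Converged (Δf/f < 1%). With the final f = 0.01069: V = √(2·5.08e+04·0.308/(0.01069·65.4·790)) = 7.526 m/s.
Q = V·A = 7.526·(π/4·0.308²) = 0.5607 m³/s = 33600 L/min.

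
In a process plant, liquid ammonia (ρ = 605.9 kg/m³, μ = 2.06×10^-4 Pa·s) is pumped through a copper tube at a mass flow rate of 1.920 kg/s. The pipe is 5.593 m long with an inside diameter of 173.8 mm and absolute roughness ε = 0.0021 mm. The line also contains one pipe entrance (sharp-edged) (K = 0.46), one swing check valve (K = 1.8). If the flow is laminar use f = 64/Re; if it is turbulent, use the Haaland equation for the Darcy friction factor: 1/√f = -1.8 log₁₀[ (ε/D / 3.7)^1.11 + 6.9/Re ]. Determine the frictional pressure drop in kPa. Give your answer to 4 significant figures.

A = πD²/4 = π(0.1738)²/4 = 0.02372 m²; mean velocity V = ṁ/(ρA) = 1.92/(605.9 · 0.02372) = 0.1336 m/s.
Reynolds number Re = ρVD/μ = 605.9 · 0.1336 · 0.1738 / 0.000206 = 6.828e+04.
Re > 4000 → turbulent. Relative roughness ε/D = 2.1e-06/0.1738 = 1.21e-05. Haaland: 1/√f = -1.8 log₁₀[(1.21e-05/3.7)^1.11 + 6.9/6.828e+04] = -1.8 log₁₀[8.14e-07 + 0.000101] = 7.186, so f = 0.01937.
Total minor-loss coefficient ΣK = 1·0.46 + 1·1.8 = 2.26.
ΔP = [f·L/D + ΣK]·(ρV²/2) = [0.01937·5.593/0.1738 + 2.26]·(605.9·0.1336²/2) = [0.6233 + 2.26]·5.405 = 15.58 Pa.
ΔP = 15.58 Pa = 0.01558 kPa.

ΔP ≈ 0.01558 kPa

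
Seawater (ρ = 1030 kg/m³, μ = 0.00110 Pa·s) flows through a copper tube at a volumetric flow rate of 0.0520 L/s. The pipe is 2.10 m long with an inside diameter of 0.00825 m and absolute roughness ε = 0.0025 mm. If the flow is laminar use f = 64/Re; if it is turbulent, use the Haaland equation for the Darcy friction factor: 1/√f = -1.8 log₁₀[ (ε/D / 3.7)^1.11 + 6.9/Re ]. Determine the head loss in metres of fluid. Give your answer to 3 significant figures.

h_f ≈ 0.414 m

Q = 0.0520 L/s = 0.0520/1000 = 5.2e-05 m³/s.
Cross-sectional area A = πD²/4 = π(0.00825)²/4 = 5.346e-05 m²; mean velocity V = Q/A = 5.2e-05/5.346e-05 = 0.9728 m/s.
Reynolds number Re = ρVD/μ = 1030 · 0.9728 · 0.00825 / 0.0011 = 7515.
Re > 4000 → turbulent. Relative roughness ε/D = 2.5e-06/0.00825 = 0.000303. Haaland: 1/√f = -1.8 log₁₀[(0.000303/3.7)^1.11 + 6.9/7515] = -1.8 log₁₀[2.91e-05 + 0.000918] = 5.442, so f = 0.03376.
Darcy-Weisbach: ΔP = f(L/D)(ρV²/2) = 0.03376·(2.1/0.00825)·(1030·0.9728²/2) = 0.03376·254.5·487.3 = 4188 Pa.
Head loss h_f = ΔP/(ρg) = 4188/(1030·9.81) = 0.414 m.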